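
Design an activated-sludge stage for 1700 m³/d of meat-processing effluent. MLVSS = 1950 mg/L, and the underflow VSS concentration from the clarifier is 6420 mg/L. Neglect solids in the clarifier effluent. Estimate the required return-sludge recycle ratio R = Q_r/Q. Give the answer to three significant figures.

R ≈ 0.436

Mass balance around the secondary clarifier (neglecting effluent solids): R = X / (X_r − X) = 1950 / (6420 − 1950) = 0.4362.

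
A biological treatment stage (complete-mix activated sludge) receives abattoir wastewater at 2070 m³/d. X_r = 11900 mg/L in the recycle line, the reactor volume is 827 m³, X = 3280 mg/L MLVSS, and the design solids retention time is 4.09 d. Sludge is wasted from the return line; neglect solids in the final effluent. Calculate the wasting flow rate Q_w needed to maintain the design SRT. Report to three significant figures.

Wasting from the return line (neglecting effluent solids): Q_w = V·X / (θ_c·X_r) = 827.0 × 3280 / (4.09 × 11900) = 55.73 m³/d.

Q_w ≈ 55.7 m³/d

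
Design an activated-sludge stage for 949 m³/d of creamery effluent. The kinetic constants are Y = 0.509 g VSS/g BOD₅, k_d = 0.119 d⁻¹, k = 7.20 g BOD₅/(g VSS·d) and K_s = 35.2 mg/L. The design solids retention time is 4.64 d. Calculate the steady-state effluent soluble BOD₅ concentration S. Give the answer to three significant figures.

Effluent substrate depends only on kinetics and SRT: S = K_s(1 + k_d θ_c) / [θ_c(Yk − k_d) − 1] = 35.2 × (1 + 0.119 × 4.64) / [4.64 × (0.509 × 7.20 − 0.119) − 1] = 54.64 / 15.45 = 3.536 mg/L.

S ≈ 3.54 mg/L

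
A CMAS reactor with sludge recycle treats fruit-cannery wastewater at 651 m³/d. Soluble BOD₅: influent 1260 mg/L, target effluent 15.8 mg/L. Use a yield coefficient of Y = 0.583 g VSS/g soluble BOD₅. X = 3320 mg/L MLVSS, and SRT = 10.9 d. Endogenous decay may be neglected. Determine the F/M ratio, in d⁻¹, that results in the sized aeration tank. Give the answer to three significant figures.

F/M ≈ 0.159 d⁻¹

V·X = Y·Q·ΔS·θ_c gives V = 0.583 × 651 × (1260 − 15.8) × 10.9 / 3320 = 1550 m³.
F/M = Q·S₀ / (V·X) = 651 × 1260 / (1550 × 3320) = 0.1594 g soluble BOD₅·(g VSS·d)⁻¹.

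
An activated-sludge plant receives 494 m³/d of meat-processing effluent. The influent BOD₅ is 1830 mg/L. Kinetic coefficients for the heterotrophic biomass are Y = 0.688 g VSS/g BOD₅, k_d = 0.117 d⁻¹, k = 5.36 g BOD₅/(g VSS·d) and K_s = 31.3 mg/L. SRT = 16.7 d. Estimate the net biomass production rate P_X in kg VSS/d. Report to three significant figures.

From the Monod/SRT balance for a CMAS, S = K_s·(1+k_d θ_c)/[θ_c·(Y k − k_d) − 1] = 31.3 × (1 + 0.117 × 16.7) / [16.7 × (0.688 × 5.36 − 0.117) − 1] = 92.46 / 58.63 = 1.577 mg/L.
The observed yield is Y_obs = Y/(1 + k_d·θ_c) = 0.688 / (1 + 0.117 × 16.7) = 0.688 / 2.954 = 0.2329 g VSS per g BOD₅ removed.
Mass of BOD₅ removed per day: Q(S₀ − S) = 494 × 1828 g/m³ = 903.2 kg/d.
P_X = Y_obs · Q(S₀ − S) = 0.2329 × 903.2 = 210.4 kg VSS/d.

P_X ≈ 210 kg VSS/d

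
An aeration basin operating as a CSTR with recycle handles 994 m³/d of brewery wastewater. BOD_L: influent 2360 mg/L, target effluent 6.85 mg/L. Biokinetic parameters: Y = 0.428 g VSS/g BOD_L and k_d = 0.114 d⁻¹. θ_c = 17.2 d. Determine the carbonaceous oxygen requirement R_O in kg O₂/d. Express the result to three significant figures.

Observed yield with endogenous decay: Y_obs = Y / (1 + k_d·θ_c) = 0.428 / (1 + 0.114 × 17.2) = 0.428 / 2.961 = 0.1446 g VSS/g BOD_L.
Mass of BOD_L removed per day: Q(S₀ − S) = 994 × 2353 g/m³ = 2339 kg/d.
P_X = Y_obs·Q·(S₀ − S) = 0.1446 × 2339 = 338.1 kg VSS/d.
R_O = Q·ΔS − 1.42 P_X = 2339 − 480.1 = 1859 kg O₂/d.

R_O ≈ 1860 kg O₂/d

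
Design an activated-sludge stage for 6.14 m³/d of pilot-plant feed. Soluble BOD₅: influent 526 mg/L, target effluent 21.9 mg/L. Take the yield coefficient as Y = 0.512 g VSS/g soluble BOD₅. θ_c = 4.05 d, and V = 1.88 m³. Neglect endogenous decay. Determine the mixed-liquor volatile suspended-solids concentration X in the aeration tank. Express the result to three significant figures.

Without decay, X = Y Q (S₀−S) θ_c / V = 0.512 × 6.14 × (526 − 21.9) × 4.05 / 1.88 = 3414 mg/L.

X ≈ 3410 mg/L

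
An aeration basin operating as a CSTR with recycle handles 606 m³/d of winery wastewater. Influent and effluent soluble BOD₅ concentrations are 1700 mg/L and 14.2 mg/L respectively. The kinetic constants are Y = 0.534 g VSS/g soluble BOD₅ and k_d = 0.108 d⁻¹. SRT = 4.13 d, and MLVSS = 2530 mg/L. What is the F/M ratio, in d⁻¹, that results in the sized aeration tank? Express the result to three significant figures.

F/M ≈ 0.661 d⁻¹

Rearranging the biomass balance for a CMAS with decay, V = Y·Q·ΔS·θ_c / [X·(1+k_d θ_c)] = 0.534 × 606 × (1700 − 14.2) × 4.13 / [2530 × (1 + 0.108 × 4.13)] = 2.25×10^6 / 3658 = 615.8 m³.
F/M = Q·S₀ / (V·X) = 606 × 1700 / (615.8 × 2530) = 0.6612 g soluble BOD₅·(g VSS·d)⁻¹.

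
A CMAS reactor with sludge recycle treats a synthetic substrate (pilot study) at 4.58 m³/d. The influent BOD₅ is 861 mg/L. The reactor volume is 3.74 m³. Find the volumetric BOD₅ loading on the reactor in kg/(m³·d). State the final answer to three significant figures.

L_v ≈ 1.05 kg BOD₅/(m³·d)

Applied BOD₅ load per unit volume = Q·S₀/V = (4.58 × 861/1000)/3.740 = 1.054 kg BOD₅·m⁻³·d⁻¹.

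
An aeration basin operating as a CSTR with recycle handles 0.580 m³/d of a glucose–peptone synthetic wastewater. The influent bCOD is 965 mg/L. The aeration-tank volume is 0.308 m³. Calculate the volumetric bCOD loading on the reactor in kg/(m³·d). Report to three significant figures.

L_v = Q S₀ / V = 0.580 × 965 × 10⁻³ / 0.3080 = 1.817 kg/(m³·d).

L_v ≈ 1.82 kg bCOD/(m³·d)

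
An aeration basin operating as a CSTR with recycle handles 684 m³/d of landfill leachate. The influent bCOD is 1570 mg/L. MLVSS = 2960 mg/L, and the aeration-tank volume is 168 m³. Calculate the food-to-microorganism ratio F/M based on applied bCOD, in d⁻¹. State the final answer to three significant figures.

F/M ≈ 2.16 d⁻¹

Food-to-microorganism ratio F/M = Q S₀ / (V X) = 684 × 1570 / (168.0 × 2960) = 2.160 d⁻¹.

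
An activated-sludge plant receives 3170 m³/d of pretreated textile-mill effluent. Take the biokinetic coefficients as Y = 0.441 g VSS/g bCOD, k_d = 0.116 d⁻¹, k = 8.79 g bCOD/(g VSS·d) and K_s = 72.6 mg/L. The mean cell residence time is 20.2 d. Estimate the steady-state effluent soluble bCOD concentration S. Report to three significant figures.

From the Monod/SRT balance for a CMAS, S = K_s·(1+k_d θ_c)/[θ_c·(Y k − k_d) − 1] = 72.6 × (1 + 0.116 × 20.2) / [20.2 × (0.441 × 8.79 − 0.116) − 1] = 242.7 / 74.96 = 3.238 mg/L.

S ≈ 3.24 mg/L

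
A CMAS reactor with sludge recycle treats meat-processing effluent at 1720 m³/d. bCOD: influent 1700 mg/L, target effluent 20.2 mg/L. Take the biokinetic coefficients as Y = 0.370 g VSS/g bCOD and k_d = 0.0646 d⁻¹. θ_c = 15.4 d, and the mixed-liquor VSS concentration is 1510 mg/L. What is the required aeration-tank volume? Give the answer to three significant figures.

Rearranging the biomass balance for a CMAS with decay, V = Y·Q·ΔS·θ_c / [X·(1+k_d θ_c)] = 0.370 × 1720 × (1700 − 20.2) × 15.4 / [1510 × (1 + 0.0646 × 15.4)] = 1.65×10^7 / 3012 = 5465 m³.

V ≈ 5470 m³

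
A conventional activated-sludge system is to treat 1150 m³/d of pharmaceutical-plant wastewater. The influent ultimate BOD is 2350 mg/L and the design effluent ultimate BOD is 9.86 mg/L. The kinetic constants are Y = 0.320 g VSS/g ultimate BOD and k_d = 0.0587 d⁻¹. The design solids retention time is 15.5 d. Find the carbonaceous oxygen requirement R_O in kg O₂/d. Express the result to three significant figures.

R_O ≈ 2050 kg O₂/d

The observed yield is Y_obs = Y/(1 + k_d·θ_c) = 0.320 / (1 + 0.0587 × 15.5) = 0.320 / 1.910 = 0.1676 g VSS per g ultimate BOD removed.
Mass of ultimate BOD removed per day: Q(S₀ − S) = 1150 × 2340 g/m³ = 2691 kg/d.
Biomass synthesised: P_X = Y_obs × 2691 = 450.9 kg VSS/d.
Carbonaceous O₂ demand = substrate oxidised − cell-mass equivalent = 2691 − 1.42 × 450.9 = 2051 kg O₂/d.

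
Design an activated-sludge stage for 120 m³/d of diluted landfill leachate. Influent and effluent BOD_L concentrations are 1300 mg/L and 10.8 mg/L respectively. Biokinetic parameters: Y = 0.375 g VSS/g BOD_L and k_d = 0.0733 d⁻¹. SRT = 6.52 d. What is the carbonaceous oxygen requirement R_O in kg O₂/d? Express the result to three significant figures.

R_O ≈ 99.0 kg O₂/d

Observed yield with endogenous decay: Y_obs = Y / (1 + k_d·θ_c) = 0.375 / (1 + 0.0733 × 6.52) = 0.375 / 1.478 = 0.2537 g VSS/g BOD_L.
Substrate removed = Q·(S₀ − S) = 120 m³/d × (1300 − 10.8) g/m³ = 1.55×10^5 g/d = 154.7 kg/d.
Biomass synthesised: P_X = Y_obs × 154.7 = 39.25 kg VSS/d.
R_O = Q·(S₀ − S) − 1.42·P_X = 154.7 − 1.42 × 39.25 = 98.96 kg O₂/d.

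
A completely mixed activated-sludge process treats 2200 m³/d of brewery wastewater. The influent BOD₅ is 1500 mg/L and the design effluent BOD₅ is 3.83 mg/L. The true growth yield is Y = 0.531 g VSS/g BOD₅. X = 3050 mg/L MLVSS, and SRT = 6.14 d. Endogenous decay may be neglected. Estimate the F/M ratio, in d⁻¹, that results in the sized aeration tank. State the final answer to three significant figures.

V·X = Y·Q·ΔS·θ_c gives V = 0.531 × 2200 × (1500 − 3.83) × 6.14 / 3050 = 3519 m³.
Food-to-microorganism ratio F/M = Q S₀ / (V X) = 2200 × 1500 / (3519 × 3050) = 0.3075 d⁻¹.

F/M ≈ 0.308 d⁻¹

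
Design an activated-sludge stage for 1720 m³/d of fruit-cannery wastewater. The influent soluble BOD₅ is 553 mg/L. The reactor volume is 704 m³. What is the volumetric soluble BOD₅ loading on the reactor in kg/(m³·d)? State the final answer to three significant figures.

L_v ≈ 1.35 kg soluble BOD₅/(m³·d)

Volumetric loading L_v = Q·S₀ / V = 1720 × 553 g/m³ / 704.0 m³ = 1351 g/(m³·d) = 1.351 kg soluble BOD₅/(m³·d).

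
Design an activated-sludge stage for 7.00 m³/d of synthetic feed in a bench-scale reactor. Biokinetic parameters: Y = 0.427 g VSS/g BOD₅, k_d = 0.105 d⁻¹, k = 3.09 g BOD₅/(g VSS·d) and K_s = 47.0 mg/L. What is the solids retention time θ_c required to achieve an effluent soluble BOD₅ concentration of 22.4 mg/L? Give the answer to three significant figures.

θ_c ≈ 3.12 d

Specific growth rate at S = 22.4 mg/L: μ = YkS/(K_s+S) = 0.427·3.09·22.4/(47.0+22.4) = 0.4259 d⁻¹.
Then 1/θ_c = μ − k_d = 0.4259 − 0.105 = 0.3209 d⁻¹, giving θ_c = 3.117 d.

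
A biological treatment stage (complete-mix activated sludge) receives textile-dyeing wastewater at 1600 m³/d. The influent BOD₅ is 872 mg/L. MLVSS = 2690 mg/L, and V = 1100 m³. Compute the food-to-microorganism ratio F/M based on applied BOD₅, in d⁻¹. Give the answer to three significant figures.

F/M ≈ 0.472 d⁻¹

F/M = applied load / biomass = Q·S₀/(V·X) = 1600 × 872 / (1100 × 2690) = 0.4715 d⁻¹.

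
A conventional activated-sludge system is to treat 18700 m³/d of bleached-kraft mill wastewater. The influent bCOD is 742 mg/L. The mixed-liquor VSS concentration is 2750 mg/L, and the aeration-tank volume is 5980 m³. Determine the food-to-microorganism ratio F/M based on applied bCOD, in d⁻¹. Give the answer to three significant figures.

F/M = applied load / biomass = Q·S₀/(V·X) = 18700 × 742 / (5980 × 2750) = 0.8437 d⁻¹.

F/M ≈ 0.844 d⁻¹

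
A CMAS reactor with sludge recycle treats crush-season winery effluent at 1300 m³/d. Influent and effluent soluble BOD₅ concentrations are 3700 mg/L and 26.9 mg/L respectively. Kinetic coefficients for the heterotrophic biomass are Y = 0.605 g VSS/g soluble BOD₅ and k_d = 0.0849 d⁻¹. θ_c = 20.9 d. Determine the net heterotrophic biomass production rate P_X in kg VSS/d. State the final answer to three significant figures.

P_X ≈ 1040 kg VSS/d

The observed yield is Y_obs = Y/(1 + k_d·θ_c) = 0.605 / (1 + 0.0849 × 20.9) = 0.605 / 2.774 = 0.2181 g VSS per g soluble BOD₅ removed.
ΔS = 3700 − 26.9 = 3673 mg/L, so the substrate removal rate is 1300 × 3673/1000 = 4775 kg soluble BOD₅/d.
Net biomass production P_X = Y_obs × Q·(S₀ − S) = 0.2181 × 4775 = 1041 kg VSS/d.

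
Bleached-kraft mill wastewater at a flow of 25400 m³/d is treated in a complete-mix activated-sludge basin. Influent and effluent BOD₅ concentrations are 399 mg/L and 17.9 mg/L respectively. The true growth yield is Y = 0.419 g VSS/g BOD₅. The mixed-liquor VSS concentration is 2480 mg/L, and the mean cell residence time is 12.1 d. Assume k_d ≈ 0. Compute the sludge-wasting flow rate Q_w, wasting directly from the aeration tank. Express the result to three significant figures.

V·X = Y·Q·ΔS·θ_c gives V = 0.419 × 25400 × (399 − 17.9) × 12.1 / 2480 = 19789 m³.
For wasting at MLVSS concentration, Q_w = V/θ_c = 19789/12.1 = 1635 m³/d.

Q_w ≈ 1640 m³/d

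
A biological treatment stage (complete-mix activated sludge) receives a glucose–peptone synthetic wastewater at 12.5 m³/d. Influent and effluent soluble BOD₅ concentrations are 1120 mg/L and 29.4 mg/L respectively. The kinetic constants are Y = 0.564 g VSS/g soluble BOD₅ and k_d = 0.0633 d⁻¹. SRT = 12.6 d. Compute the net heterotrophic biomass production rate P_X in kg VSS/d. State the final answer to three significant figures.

Correct the yield for decay: Y_obs = Y/(1 + k_d θ_c) = 0.564 / (1 + 0.0633 × 12.6) = 0.564 / 1.798 = 0.3138.
ΔS = 1120 − 29.4 = 1091 mg/L, so the substrate removal rate is 12.5 × 1091/1000 = 13.63 kg soluble BOD₅/d.
Biomass produced: P_X = Y_obs·Q·ΔS = 0.3138 × 13.63 ≈ 4.277 kg VSS/d.

P_X ≈ 4.28 kg VSS/d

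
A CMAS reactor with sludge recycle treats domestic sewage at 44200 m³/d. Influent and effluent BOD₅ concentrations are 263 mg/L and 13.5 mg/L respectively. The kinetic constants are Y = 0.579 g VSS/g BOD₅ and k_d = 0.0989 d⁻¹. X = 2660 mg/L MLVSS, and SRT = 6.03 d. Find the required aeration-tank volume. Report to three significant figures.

Rearranging the biomass balance for a CMAS with decay, V = Y·Q·ΔS·θ_c / [X·(1+k_d θ_c)] = 0.579 × 44200 × (263 − 13.5) × 6.03 / [2660 × (1 + 0.0989 × 6.03)] = 3.85×10^7 / 4246 = 9067 m³.

V ≈ 9070 m³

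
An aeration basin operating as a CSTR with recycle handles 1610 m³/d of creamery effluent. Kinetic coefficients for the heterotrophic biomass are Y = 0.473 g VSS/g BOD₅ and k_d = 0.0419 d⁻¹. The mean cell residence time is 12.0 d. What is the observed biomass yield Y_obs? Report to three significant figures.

The observed yield is Y_obs = Y/(1 + k_d·θ_c) = 0.473 / (1 + 0.0419 × 12.0) = 0.473 / 1.503 = 0.3147 g VSS per g BOD₅ removed.

Y_obs ≈ 0.315 g VSS/g BOD₅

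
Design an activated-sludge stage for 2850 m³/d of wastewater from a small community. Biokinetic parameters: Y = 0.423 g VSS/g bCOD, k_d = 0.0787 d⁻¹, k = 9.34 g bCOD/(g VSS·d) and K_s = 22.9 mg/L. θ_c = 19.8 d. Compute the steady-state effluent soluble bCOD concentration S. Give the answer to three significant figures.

For a completely mixed reactor with recycle the Lawrence–McCarty relation gives S = K_s·(1 + k_d·θ_c) / [θ_c·(Y·k − k_d) − 1] = 22.9 × (1 + 0.0787 × 19.8) / [19.8 × (0.423 × 9.34 − 0.0787) − 1] = 58.58 / 75.67 = 0.7742 mg/L.

S ≈ 0.774 mg/L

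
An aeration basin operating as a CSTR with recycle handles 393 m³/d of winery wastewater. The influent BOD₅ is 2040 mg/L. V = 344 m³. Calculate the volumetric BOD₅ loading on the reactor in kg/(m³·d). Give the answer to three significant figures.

L_v ≈ 2.33 kg BOD₅/(m³·d)

Volumetric loading L_v = Q·S₀ / V = 393 × 2040 g/m³ / 344.0 m³ = 2331 g/(m³·d) = 2.331 kg BOD₅/(m³·d).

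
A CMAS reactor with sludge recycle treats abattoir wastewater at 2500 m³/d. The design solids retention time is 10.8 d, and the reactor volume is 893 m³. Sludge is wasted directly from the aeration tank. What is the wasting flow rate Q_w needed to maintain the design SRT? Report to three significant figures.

Q_w ≈ 82.7 m³/d

With mixed-liquor wasting, θ_c = V/Q_w, so Q_w = V/θ_c = 893.0/10.8 = 82.69 m³/d.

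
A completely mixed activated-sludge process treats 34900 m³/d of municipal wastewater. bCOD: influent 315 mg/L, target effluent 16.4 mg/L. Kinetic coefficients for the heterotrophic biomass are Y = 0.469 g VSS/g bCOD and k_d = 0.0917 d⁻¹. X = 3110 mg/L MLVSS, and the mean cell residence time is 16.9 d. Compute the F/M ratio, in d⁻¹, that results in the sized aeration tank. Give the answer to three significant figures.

Steady-state biomass mass balance: V·X·(1 + k_d·θ_c) = Y·Q·(S₀ − S)·θ_c, so V = 0.469 × 34900 × (315 − 16.4) × 16.9 / [3110 × (1 + 0.0917 × 16.9)] = 8.26×10^7 / 7930 = 10416 m³.
Food-to-microorganism ratio F/M = Q S₀ / (V X) = 34900 × 315 / (10416 × 3110) = 0.3394 d⁻¹.

F/M ≈ 0.339 d⁻¹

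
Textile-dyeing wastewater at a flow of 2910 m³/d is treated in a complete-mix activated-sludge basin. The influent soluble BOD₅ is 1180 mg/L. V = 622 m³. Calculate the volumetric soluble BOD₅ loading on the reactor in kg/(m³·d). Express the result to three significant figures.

Volumetric loading L_v = Q·S₀ / V = 2910 × 1180 g/m³ / 622.0 m³ = 5521 g/(m³·d) = 5.521 kg soluble BOD₅/(m³·d).

L_v ≈ 5.52 kg soluble BOD₅/(m³·d)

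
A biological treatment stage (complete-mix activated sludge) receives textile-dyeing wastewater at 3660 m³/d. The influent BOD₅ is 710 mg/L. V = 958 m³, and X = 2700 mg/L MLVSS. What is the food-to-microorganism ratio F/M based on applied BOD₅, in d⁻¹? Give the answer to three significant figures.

F/M = Q·S₀ / (V·X) = 3660 × 710 / (958.0 × 2700) = 1.005 g BOD₅·(g VSS·d)⁻¹.

F/M ≈ 1.00 d⁻¹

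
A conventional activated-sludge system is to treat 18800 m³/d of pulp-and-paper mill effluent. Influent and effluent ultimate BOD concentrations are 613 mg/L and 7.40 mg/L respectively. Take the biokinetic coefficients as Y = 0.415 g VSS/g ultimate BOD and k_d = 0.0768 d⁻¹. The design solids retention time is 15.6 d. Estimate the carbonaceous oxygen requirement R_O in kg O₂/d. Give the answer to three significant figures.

Y_obs = Y / (1 + k_d θ_c) = 0.415 / (1 + 0.0768 × 15.6) = 0.415 / 2.198 = 0.1888.
ΔS = 613 − 7.40 = 605.6 mg/L, so the substrate removal rate is 18800 × 605.6/1000 = 11385 kg ultimate BOD/d.
Net sludge production P_X = 0.1888 × 11385 = 2150 kg VSS/d.
R_O = Q·(S₀ − S) − 1.42·P_X = 11385 − 1.42 × 2150 = 8333 kg O₂/d.

R_O ≈ 8330 kg O₂/d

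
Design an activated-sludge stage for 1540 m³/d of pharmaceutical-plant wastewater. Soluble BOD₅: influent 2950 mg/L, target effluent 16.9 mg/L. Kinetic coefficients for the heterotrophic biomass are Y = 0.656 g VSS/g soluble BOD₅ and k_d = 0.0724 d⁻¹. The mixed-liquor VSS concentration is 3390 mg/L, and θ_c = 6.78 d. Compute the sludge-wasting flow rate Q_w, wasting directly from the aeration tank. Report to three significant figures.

Q_w ≈ 586 m³/d

From the SRT design equation V = Y Q (S₀−S) θ_c / [X (1 + k_d θ_c)] = 0.656 × 1540 × (2950 − 16.9) × 6.78 / [3390 × (1 + 0.0724 × 6.78)] = 2.01×10^7 / 5054 = 3975 m³.
With mixed-liquor wasting, θ_c = V/Q_w, so Q_w = V/θ_c = 3975/6.78 = 586.3 m³/d.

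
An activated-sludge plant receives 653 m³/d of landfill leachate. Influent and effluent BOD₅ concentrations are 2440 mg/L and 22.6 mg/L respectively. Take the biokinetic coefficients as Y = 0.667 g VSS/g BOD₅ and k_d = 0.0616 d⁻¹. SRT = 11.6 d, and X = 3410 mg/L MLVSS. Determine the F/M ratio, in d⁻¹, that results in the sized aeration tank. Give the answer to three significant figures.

From the SRT design equation V = Y Q (S₀−S) θ_c / [X (1 + k_d θ_c)] = 0.667 × 653 × (2440 − 22.6) × 11.6 / [3410 × (1 + 0.0616 × 11.6)] = 1.22×10^7 / 5847 = 2089 m³.
Food-to-microorganism ratio F/M = Q S₀ / (V X) = 653 × 2440 / (2089 × 3410) = 0.2237 d⁻¹.

F/M ≈ 0.224 d⁻¹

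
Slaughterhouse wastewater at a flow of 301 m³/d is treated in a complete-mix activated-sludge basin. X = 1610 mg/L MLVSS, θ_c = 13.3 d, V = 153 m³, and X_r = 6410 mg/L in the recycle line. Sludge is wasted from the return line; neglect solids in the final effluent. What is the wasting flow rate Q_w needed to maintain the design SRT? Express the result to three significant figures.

Q_w = (V·X)/(θ_c X_r) = 153.0 × 1610 / (13.3 × 6410) = 2.889 m³/d.

Q_w ≈ 2.89 m³/d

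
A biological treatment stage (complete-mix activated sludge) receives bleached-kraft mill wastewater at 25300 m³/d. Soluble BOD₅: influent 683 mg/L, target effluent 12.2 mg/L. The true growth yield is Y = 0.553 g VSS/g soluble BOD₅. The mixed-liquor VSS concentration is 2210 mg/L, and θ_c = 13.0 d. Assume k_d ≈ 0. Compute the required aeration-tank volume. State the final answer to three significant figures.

With k_d = 0 the design equation reduces to V = Y Q (S₀−S) θ_c / X = 0.553 × 25300 × (683 − 12.2) × 13.0 / 2210 = 55206 m³.

V ≈ 55200 m³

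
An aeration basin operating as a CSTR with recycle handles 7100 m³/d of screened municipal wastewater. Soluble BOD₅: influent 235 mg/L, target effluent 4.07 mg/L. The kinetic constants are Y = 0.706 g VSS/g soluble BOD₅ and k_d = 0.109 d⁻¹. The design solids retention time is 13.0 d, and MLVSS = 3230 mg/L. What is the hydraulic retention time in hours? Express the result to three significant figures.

τ ≈ 6.52 h

Rearranging the biomass balance for a CMAS with decay, V = Y·Q·ΔS·θ_c / [X·(1+k_d θ_c)] = 0.706 × 7100 × (235 − 4.07) × 13.0 / [3230 × (1 + 0.109 × 13.0)] = 1.5×10^7 / 7807 = 1928 m³.
τ = V/Q = 1928/7100 = 0.2715 d, or 6.516 h.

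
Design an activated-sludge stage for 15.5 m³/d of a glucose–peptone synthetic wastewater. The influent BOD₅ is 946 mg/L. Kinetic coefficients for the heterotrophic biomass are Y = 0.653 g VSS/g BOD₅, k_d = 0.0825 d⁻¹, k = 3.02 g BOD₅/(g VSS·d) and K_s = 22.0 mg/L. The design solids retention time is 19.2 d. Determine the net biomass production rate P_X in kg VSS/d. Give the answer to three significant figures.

Effluent substrate depends only on kinetics and SRT: S = K_s(1 + k_d θ_c) / [θ_c(Yk − k_d) − 1] = 22.0 × (1 + 0.0825 × 19.2) / [19.2 × (0.653 × 3.02 − 0.0825) − 1] = 56.85 / 35.28 = 1.611 mg/L.
Correct the yield for decay: Y_obs = Y/(1 + k_d θ_c) = 0.653 / (1 + 0.0825 × 19.2) = 0.653 / 2.584 = 0.2527.
Mass of BOD₅ removed per day: Q(S₀ − S) = 15.5 × 944.4 g/m³ = 14.64 kg/d.
P_X = Y_obs · Q(S₀ − S) = 0.2527 × 14.64 = 3.699 kg VSS/d.

P_X ≈ 3.70 kg VSS/d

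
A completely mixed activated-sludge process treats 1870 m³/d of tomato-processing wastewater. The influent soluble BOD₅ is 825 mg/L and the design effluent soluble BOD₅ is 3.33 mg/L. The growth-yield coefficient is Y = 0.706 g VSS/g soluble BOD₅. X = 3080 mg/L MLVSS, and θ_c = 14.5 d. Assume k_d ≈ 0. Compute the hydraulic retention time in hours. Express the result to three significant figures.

τ ≈ 65.5 h

Biomass mass balance (decay neglected): V·X = Y·Q·(S₀ − S)·θ_c, so V = 0.706 × 1870 × (825 − 3.33) × 14.5 / 3080 = 5107 m³.
Hydraulic retention time τ = V/Q = 5107 / 1870 = 2.731 d = 65.54 h.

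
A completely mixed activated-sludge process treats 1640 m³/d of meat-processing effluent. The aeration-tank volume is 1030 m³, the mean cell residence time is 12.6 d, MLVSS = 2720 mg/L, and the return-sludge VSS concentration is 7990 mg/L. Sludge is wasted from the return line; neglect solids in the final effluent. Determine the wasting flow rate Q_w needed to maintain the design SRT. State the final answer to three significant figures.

Wasting from the return line (neglecting effluent solids): Q_w = V·X / (θ_c·X_r) = 1030 × 2720 / (12.6 × 7990) = 27.83 m³/d.

Q_w ≈ 27.8 m³/d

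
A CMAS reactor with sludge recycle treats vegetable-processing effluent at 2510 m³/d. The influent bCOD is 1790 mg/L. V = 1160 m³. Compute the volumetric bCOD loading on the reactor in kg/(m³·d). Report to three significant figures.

L_v ≈ 3.87 kg bCOD/(m³·d)

L_v = Q S₀ / V = 2510 × 1790 × 10⁻³ / 1160 = 3.873 kg/(m³·d).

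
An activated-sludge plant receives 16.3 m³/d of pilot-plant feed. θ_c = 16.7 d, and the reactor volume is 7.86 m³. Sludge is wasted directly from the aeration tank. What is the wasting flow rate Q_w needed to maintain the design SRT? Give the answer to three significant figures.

Q_w ≈ 0.471 m³/d

With mixed-liquor wasting, θ_c = V/Q_w, so Q_w = V/θ_c = 7.860/16.7 = 0.4707 m³/d.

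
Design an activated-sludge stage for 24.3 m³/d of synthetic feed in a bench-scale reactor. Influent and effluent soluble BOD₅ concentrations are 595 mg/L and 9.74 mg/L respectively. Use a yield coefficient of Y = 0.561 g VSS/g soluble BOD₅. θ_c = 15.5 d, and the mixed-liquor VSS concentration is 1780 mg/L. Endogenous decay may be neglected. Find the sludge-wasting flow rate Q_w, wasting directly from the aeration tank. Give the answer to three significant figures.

V·X = Y·Q·ΔS·θ_c gives V = 0.561 × 24.3 × (595 − 9.74) × 15.5 / 1780 = 69.48 m³.
With mixed-liquor wasting, θ_c = V/Q_w, so Q_w = V/θ_c = 69.48/15.5 = 4.482 m³/d.

Q_w ≈ 4.48 m³/d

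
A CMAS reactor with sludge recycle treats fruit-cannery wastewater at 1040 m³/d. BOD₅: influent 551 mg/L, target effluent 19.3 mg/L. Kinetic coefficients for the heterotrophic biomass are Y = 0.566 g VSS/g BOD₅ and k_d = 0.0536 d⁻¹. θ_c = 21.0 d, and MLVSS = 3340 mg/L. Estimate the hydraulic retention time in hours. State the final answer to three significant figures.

τ ≈ 21.4 h

From the SRT design equation V = Y Q (S₀−S) θ_c / [X (1 + k_d θ_c)] = 0.566 × 1040 × (551 − 19.3) × 21.0 / [3340 × (1 + 0.0536 × 21.0)] = 6.57×10^6 / 7100 = 925.8 m³.
HRT = V/Q = 925.8 m³ / 1040 m³·d⁻¹ = 0.8902 d × 24 = 21.36 h.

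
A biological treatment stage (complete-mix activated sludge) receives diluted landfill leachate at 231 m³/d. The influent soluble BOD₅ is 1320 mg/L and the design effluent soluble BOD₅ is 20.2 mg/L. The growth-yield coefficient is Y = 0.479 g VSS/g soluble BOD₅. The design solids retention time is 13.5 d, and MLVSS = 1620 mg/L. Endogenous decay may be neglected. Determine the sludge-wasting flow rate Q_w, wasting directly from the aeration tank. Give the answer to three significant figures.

Q_w ≈ 88.8 m³/d

V·X = Y·Q·ΔS·θ_c gives V = 0.479 × 231 × (1320 − 20.2) × 13.5 / 1620 = 1199 m³.
For wasting at MLVSS concentration, Q_w = V/θ_c = 1199/13.5 = 88.78 m³/d.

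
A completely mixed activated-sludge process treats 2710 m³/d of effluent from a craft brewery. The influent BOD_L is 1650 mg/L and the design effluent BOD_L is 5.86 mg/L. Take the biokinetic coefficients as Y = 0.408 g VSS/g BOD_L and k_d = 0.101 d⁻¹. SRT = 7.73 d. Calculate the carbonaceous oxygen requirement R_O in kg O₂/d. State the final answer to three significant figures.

R_O ≈ 3010 kg O₂/d

Observed yield with endogenous decay: Y_obs = Y / (1 + k_d·θ_c) = 0.408 / (1 + 0.101 × 7.73) = 0.408 / 1.781 = 0.2291 g VSS/g BOD_L.
ΔS = 1650 − 5.86 = 1644 mg/L, so the substrate removal rate is 2710 × 1644/1000 = 4456 kg BOD_L/d.
P_X = Y_obs·Q·(S₀ − S) = 0.2291 × 4456 = 1021 kg VSS/d.
Carbonaceous O₂ demand = substrate oxidised − cell-mass equivalent = 4456 − 1.42 × 1021 = 3006 kg O₂/d.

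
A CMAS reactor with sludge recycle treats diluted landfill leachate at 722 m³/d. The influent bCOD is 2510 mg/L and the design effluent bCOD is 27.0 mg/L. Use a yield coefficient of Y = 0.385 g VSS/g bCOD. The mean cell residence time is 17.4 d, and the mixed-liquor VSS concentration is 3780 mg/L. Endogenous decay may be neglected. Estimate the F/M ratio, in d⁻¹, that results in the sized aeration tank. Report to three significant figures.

F/M ≈ 0.151 d⁻¹

V·X = Y·Q·ΔS·θ_c gives V = 0.385 × 722 × (2510 − 27.0) × 17.4 / 3780 = 3177 m³.
F/M = Q·S₀ / (V·X) = 722 × 2510 / (3177 × 3780) = 0.1509 g bCOD·(g VSS·d)⁻¹.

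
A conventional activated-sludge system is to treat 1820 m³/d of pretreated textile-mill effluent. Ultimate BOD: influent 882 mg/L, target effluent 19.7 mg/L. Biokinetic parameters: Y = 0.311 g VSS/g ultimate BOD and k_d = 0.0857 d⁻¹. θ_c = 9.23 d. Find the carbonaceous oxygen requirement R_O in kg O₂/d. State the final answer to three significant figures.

R_O ≈ 1180 kg O₂/d

Observed yield with endogenous decay: Y_obs = Y / (1 + k_d·θ_c) = 0.311 / (1 + 0.0857 × 9.23) = 0.311 / 1.791 = 0.1736 g VSS/g ultimate BOD.
Substrate removed = Q·(S₀ − S) = 1820 m³/d × (882 − 19.7) g/m³ = 1.57×10^6 g/d = 1569 kg/d.
Biomass synthesised: P_X = Y_obs × 1569 = 272.5 kg VSS/d.
R_O = Q·(S₀ − S) − 1.42·P_X = 1569 − 1.42 × 272.5 = 1182 kg O₂/d.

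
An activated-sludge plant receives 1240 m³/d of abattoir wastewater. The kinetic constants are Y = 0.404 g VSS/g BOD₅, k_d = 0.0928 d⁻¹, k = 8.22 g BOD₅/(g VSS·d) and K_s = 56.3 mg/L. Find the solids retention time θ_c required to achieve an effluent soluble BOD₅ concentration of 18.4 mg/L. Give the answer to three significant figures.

θ_c ≈ 1.38 d

From 1/θ_c = Y·k·S/(K_s + S) − k_d: Y·k·S/(K_s+S) = 0.404 × 8.22 × 18.4 / (56.3 + 18.4) = 0.8180 d⁻¹.
θ_c = 1/(μ − k_d) = 1/(0.8180 − 0.0928) = 1/0.7252 = 1.379 d.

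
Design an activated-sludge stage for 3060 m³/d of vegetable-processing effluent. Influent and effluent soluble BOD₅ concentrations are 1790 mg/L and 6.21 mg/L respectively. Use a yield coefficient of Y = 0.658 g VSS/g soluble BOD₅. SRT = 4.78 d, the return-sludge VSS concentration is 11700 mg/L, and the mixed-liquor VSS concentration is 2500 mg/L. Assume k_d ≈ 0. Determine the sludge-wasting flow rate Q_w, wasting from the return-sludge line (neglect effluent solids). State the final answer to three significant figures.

V·X = Y·Q·ΔS·θ_c gives V = 0.658 × 3060 × (1790 − 6.21) × 4.78 / 2500 = 6867 m³.
θ_c = V·X/(Q_w·X_r) when wasting from the recycle, so Q_w = V·X/(θ_c·X_r) = 6867 × 2500 / (4.78 × 11700) = 307.0 m³/d.

Q_w ≈ 307 m³/d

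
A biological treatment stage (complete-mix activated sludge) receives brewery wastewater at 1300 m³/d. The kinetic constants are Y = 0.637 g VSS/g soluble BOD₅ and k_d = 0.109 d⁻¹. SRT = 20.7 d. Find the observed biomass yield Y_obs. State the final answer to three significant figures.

Y_obs ≈ 0.196 g VSS/g soluble BOD₅

Observed yield with endogenous decay: Y_obs = Y / (1 + k_d·θ_c) = 0.637 / (1 + 0.109 × 20.7) = 0.637 / 3.256 = 0.1956 g VSS/g soluble BOD₅.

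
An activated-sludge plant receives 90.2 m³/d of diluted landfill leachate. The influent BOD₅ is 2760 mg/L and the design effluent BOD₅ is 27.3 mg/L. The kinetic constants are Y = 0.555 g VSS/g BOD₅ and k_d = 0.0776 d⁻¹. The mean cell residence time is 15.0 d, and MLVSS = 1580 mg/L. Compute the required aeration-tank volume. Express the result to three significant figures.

V ≈ 600 m³

Rearranging the biomass balance for a CMAS with decay, V = Y·Q·ΔS·θ_c / [X·(1+k_d θ_c)] = 0.555 × 90.2 × (2760 − 27.3) × 15.0 / [1580 × (1 + 0.0776 × 15.0)] = 2.05×10^6 / 3419 = 600.2 m³.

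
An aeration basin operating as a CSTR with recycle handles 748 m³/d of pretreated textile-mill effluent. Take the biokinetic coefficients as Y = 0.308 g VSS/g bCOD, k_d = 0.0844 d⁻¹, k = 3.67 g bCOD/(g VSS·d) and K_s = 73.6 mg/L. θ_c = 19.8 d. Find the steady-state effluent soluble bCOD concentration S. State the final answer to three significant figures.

From the Monod/SRT balance for a CMAS, S = K_s·(1+k_d θ_c)/[θ_c·(Y k − k_d) − 1] = 73.6 × (1 + 0.0844 × 19.8) / [19.8 × (0.308 × 3.67 − 0.0844) − 1] = 196.6 / 19.71 = 9.974 mg/L.

S ≈ 9.97 mg/L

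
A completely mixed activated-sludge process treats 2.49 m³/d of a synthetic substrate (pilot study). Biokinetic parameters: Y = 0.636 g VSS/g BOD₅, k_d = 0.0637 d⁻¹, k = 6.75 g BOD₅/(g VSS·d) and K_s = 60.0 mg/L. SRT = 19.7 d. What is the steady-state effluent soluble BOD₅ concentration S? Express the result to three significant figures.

S ≈ 1.64 mg/L

From the Monod/SRT balance for a CMAS, S = K_s·(1+k_d θ_c)/[θ_c·(Y k − k_d) − 1] = 60.0 × (1 + 0.0637 × 19.7) / [19.7 × (0.636 × 6.75 − 0.0637) − 1] = 135.3 / 82.32 = 1.644 mg/L.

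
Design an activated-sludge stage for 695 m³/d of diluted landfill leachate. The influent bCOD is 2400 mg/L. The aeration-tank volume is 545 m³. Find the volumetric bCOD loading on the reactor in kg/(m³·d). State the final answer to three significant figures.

Volumetric loading L_v = Q·S₀ / V = 695 × 2400 g/m³ / 545.0 m³ = 3061 g/(m³·d) = 3.061 kg bCOD/(m³·d).

L_v ≈ 3.06 kg bCOD/(m³·d)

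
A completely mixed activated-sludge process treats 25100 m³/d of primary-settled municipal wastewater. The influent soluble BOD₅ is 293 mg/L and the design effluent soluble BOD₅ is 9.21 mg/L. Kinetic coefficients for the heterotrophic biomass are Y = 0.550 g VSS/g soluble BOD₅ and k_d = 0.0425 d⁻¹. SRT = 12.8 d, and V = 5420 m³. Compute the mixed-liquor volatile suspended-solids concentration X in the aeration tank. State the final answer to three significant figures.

X ≈ 5990 mg/L

X = Y·Q·ΔS·θ_c / [V·(1 + k_d θ_c)] = 0.550 × 25100 × (293 − 9.21) × 12.8 / [5420 × (1 + 0.0425 × 12.8)] = 5992 mg/L.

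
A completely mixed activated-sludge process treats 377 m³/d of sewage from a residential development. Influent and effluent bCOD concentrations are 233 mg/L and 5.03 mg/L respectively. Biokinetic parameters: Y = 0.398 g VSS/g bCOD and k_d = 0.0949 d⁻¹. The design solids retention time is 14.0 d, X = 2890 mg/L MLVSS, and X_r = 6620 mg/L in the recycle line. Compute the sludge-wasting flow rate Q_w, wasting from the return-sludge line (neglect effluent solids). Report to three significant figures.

Rearranging the biomass balance for a CMAS with decay, V = Y·Q·ΔS·θ_c / [X·(1+k_d θ_c)] = 0.398 × 377 × (233 − 5.03) × 14.0 / [2890 × (1 + 0.0949 × 14.0)] = 4.79×10^5 / 6730 = 71.16 m³.
Q_w = (V·X)/(θ_c X_r) = 71.16 × 2890 / (14.0 × 6620) = 2.219 m³/d.

Q_w ≈ 2.22 m³/d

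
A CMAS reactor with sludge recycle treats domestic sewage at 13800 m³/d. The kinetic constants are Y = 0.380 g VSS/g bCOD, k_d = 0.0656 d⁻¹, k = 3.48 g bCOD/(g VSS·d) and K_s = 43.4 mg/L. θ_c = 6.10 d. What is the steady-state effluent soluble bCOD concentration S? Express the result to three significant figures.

S ≈ 9.12 mg/L

Effluent substrate depends only on kinetics and SRT: S = K_s(1 + k_d θ_c) / [θ_c(Yk − k_d) − 1] = 43.4 × (1 + 0.0656 × 6.10) / [6.10 × (0.380 × 3.48 − 0.0656) − 1] = 60.77 / 6.666 = 9.115 mg/L.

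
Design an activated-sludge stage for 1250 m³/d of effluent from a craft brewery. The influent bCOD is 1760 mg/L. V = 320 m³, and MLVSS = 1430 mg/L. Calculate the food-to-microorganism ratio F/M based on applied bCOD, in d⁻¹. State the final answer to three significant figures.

F/M = applied load / biomass = Q·S₀/(V·X) = 1250 × 1760 / (320.0 × 1430) = 4.808 d⁻¹.

F/M ≈ 4.81 d⁻¹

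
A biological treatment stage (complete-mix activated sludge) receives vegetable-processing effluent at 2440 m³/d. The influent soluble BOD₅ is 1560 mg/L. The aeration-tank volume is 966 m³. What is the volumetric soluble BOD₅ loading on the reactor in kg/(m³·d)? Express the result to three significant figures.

Applied soluble BOD₅ load per unit volume = Q·S₀/V = (2440 × 1560/1000)/966.0 = 3.940 kg soluble BOD₅·m⁻³·d⁻¹.

L_v ≈ 3.94 kg soluble BOD₅/(m³·d)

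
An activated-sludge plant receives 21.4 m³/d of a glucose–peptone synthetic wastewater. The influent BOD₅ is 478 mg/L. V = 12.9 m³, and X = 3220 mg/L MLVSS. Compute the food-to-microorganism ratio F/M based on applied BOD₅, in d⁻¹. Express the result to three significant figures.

Food-to-microorganism ratio F/M = Q S₀ / (V X) = 21.4 × 478 / (12.90 × 3220) = 0.2463 d⁻¹.

F/M ≈ 0.246 d⁻¹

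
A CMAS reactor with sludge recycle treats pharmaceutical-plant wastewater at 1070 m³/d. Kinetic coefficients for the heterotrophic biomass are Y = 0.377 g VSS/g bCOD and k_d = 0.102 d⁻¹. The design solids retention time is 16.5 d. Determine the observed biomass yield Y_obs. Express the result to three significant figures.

Observed yield with endogenous decay: Y_obs = Y / (1 + k_d·θ_c) = 0.377 / (1 + 0.102 × 16.5) = 0.377 / 2.683 = 0.1405 g VSS/g bCOD.

Y_obs ≈ 0.141 g VSS/g bCOD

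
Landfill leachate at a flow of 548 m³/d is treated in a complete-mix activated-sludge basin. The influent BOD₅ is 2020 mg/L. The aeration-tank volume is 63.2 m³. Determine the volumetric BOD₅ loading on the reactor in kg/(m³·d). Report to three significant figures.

L_v ≈ 17.5 kg BOD₅/(m³·d)

Volumetric loading L_v = Q·S₀ / V = 548 × 2020 g/m³ / 63.20 m³ = 17515 g/(m³·d) = 17.52 kg BOD₅/(m³·d).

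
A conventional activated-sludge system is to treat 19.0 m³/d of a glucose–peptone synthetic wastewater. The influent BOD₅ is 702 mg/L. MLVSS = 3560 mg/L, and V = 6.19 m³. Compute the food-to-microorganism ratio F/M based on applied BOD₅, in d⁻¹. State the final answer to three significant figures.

F/M = Q·S₀ / (V·X) = 19.0 × 702 / (6.190 × 3560) = 0.6053 g BOD₅·(g VSS·d)⁻¹.

F/M ≈ 0.605 d⁻¹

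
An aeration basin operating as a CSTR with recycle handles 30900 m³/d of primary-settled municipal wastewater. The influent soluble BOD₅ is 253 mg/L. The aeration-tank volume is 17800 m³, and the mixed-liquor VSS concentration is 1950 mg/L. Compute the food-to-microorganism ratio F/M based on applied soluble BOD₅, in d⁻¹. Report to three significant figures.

Food-to-microorganism ratio F/M = Q S₀ / (V X) = 30900 × 253 / (17800 × 1950) = 0.2252 d⁻¹.

F/M ≈ 0.225 d⁻¹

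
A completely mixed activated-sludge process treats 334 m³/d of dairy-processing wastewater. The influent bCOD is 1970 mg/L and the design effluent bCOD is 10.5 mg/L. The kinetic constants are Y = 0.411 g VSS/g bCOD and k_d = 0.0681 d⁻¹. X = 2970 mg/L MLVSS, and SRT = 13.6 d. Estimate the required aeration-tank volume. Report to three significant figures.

V ≈ 639 m³

From the SRT design equation V = Y Q (S₀−S) θ_c / [X (1 + k_d θ_c)] = 0.411 × 334 × (1970 − 10.5) × 13.6 / [2970 × (1 + 0.0681 × 13.6)] = 3.66×10^6 / 5721 = 639.5 m³.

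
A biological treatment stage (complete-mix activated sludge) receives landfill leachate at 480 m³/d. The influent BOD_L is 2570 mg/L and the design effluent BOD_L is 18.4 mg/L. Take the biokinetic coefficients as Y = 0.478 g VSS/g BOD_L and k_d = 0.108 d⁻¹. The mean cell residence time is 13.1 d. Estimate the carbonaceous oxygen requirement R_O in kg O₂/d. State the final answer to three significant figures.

R_O ≈ 881 kg O₂/d

Y_obs = Y / (1 + k_d θ_c) = 0.478 / (1 + 0.108 × 13.1) = 0.478 / 2.415 = 0.1979.
Mass of BOD_L removed per day: Q(S₀ − S) = 480 × 2552 g/m³ = 1225 kg/d.
Biomass synthesised: P_X = Y_obs × 1225 = 242.4 kg VSS/d.
R_O = Q·(S₀ − S) − 1.42·P_X = 1225 − 1.42 × 242.4 = 880.5 kg O₂/d.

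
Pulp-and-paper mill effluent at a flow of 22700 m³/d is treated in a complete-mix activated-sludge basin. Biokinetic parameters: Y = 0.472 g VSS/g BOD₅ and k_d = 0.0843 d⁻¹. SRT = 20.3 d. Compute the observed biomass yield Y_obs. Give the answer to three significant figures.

Y_obs ≈ 0.174 g VSS/g BOD₅

Observed yield with endogenous decay: Y_obs = Y / (1 + k_d·θ_c) = 0.472 / (1 + 0.0843 × 20.3) = 0.472 / 2.711 = 0.1741 g VSS/g BOD₅.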